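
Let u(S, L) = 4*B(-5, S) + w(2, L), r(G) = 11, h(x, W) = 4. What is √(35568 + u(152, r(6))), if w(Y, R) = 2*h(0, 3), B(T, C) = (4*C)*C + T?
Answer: 2*√101305 ≈ 636.57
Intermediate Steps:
B(T, C) = T + 4*C² (B(T, C) = 4*C² + T = T + 4*C²)
w(Y, R) = 8 (w(Y, R) = 2*4 = 8)
u(S, L) = -12 + 16*S² (u(S, L) = 4*(-5 + 4*S²) + 8 = (-20 + 16*S²) + 8 = -12 + 16*S²)
√(35568 + u(152, r(6))) = √(35568 + (-12 + 16*152²)) = √(35568 + (-12 + 16*23104)) = √(35568 + (-12 + 369664)) = √(35568 + 369652) = √405220 = 2*√101305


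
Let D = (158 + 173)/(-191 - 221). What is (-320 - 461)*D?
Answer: 258511/412 ≈ 627.45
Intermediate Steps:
D = -331/412 (D = 331/(-412) = 331*(-1/412) = -331/412 ≈ -0.80340)
(-320 - 461)*D = (-320 - 461)*(-331/412) = -781*(-331/412) = 258511/412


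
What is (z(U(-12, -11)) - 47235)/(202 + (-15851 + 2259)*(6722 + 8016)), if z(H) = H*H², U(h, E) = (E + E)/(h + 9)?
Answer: 1264697/5408604738 ≈ 0.00023383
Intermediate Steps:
U(h, E) = 2*E/(9 + h) (U(h, E) = (2*E)/(9 + h) = 2*E/(9 + h))
z(H) = H³
(z(U(-12, -11)) - 47235)/(202 + (-15851 + 2259)*(6722 + 8016)) = ((2*(-11)/(9 - 12))³ - 47235)/(202 + (-15851 + 2259)*(6722 + 8016)) = ((2*(-11)/(-3))³ - 47235)/(202 - 13592*14738) = ((2*(-11)*(-⅓))³ - 47235)/(202 - 200318896) = ((22/3)³ - 47235)/(-200318694) = (10648/27 - 47235)*(-1/200318694) = -1264697/27*(-1/200318694) = 1264697/5408604738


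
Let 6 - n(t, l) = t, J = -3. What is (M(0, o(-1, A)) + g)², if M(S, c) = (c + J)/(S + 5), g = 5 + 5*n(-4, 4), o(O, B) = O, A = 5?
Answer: 73441/25 ≈ 2937.6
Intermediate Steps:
n(t, l) = 6 - t
g = 55 (g = 5 + 5*(6 - 1*(-4)) = 5 + 5*(6 + 4) = 5 + 5*10 = 5 + 50 = 55)
M(S, c) = (-3 + c)/(5 + S) (M(S, c) = (c - 3)/(S + 5) = (-3 + c)/(5 + S))
(M(0, o(-1, A)) + g)² = ((-3 - 1)/(5 + 0) + 55)² = (-4/5 + 55)² = ((⅕)*(-4) + 55)² = (-⅘ + 55)² = (271/5)² = 73441/25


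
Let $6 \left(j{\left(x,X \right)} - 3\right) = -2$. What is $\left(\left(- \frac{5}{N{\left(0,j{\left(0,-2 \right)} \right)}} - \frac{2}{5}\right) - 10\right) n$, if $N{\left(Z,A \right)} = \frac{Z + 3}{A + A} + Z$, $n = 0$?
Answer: $0$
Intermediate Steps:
$j{\left(x,X \right)} = \frac{8}{3}$ ($j{\left(x,X \right)} = 3 + \frac{1}{6} \left(-2\right) = 3 - \frac{1}{3} = \frac{8}{3}$)
$N{\left(Z,A \right)} = Z + \frac{3 + Z}{2 A}$ ($N{\left(Z,A \right)} = \frac{3 + Z}{2 A} + Z = Z + \frac{3 + Z}{2 A}$)
$\left(\left(- \frac{5}{N{\left(0,j{\left(0,-2 \right)} \right)}} - \frac{2}{5}\right) - 10\right) n = \left(\left(- \frac{5}{\frac{1}{2} \frac{1}{\frac{8}{3}} \left(3 + 0 + 2 \cdot \frac{8}{3} \cdot 0\right)} - \frac{2}{5}\right) - 10\right) 0 = \left(\left(- \frac{5}{\frac{1}{2} \cdot \frac{3}{8} \left(3 + 0 + 0\right)} - \frac{2}{5}\right) - 10\right) 0 = \left(\left(- \frac{5}{\frac{1}{2} \cdot \frac{3}{8} \cdot 3} - \frac{2}{5}\right) - 10\right) 0 = \left(\left(- \frac{5}{\frac{9}{16}} - \frac{2}{5}\right) - 10\right) 0 = \left(\left(\left(-5\right) \frac{16}{9} - \frac{2}{5}\right) - 10\right) 0 = \left(\left(- \frac{80}{9} - \frac{2}{5}\right) - 10\right) 0 = \left(- \frac{418}{45} - 10\right) 0 = \left(- \frac{868}{45}\right) 0 = 0$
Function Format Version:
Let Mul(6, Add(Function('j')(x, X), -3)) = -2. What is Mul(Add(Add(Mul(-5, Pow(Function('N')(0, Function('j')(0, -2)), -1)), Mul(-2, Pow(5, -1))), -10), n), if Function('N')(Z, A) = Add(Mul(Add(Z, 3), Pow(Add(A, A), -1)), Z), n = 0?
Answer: 0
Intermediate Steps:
Function('j')(x, X) = Rational(8, 3) (Function('j')(x, X) = Add(3, Mul(Rational(1, 6), -2)) = Add(3, Rational(-1, 3)) = Rational(8, 3))
Function('N')(Z, A) = Add(Z, Mul(Rational(1, 2), Pow(A, -1), Add(3, Z))) (Function('N')(Z, A) = Add(Mul(Add(3, Z), Pow(Mul(2, A), -1)), Z) = Add(Mul(Add(3, Z), Mul(Rational(1, 2), Pow(A, -1))), Z) = Add(Mul(Rational(1, 2), Pow(A, -1), Add(3, Z)), Z) = Add(Z, Mul(Rational(1, 2), Pow(A, -1), Add(3, Z))))
Mul(Add(Add(Mul(-5, Pow(Function('N')(0, Function('j')(0, -2)), -1)), Mul(-2, Pow(5, -1))), -10), n) = Mul(Add(Add(Mul(-5, Pow(Mul(Rational(1, 2), Pow(Rational(8, 3), -1), Add(3, 0, Mul(2, Rational(8, 3), 0))), -1)), Mul(-2, Pow(5, -1))), -10), 0) = Mul(Add(Add(Mul(-5, Pow(Mul(Rational(1, 2), Rational(3, 8), Add(3, 0, 0)), -1)), Mul(-2, Rational(1, 5))), -10), 0) = Mul(Add(Add(Mul(-5, Pow(Mul(Rational(1, 2), Rational(3, 8), 3), -1)), Rational(-2, 5)), -10), 0) = Mul(Add(Add(Mul(-5, Pow(Rational(9, 16), -1)), Rational(-2, 5)), -10), 0) = Mul(Add(Add(Mul(-5, Rational(16, 9)), Rational(-2, 5)), -10), 0) = Mul(Add(Add(Rational(-80, 9), Rational(-2, 5)), -10), 0) = Mul(Add(Rational(-418, 45), -10), 0) = Mul(Rational(-868, 45), 0) = 0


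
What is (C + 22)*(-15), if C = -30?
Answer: 120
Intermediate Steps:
(C + 22)*(-15) = (-30 + 22)*(-15) = -8*(-15) = 120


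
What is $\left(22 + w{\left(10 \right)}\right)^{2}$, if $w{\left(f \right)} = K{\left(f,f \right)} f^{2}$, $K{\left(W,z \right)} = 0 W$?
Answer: $484$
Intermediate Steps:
$K{\left(W,z \right)} = 0$
$w{\left(f \right)} = 0$ ($w{\left(f \right)} = 0 f^{2} = 0$)
$\left(22 + w{\left(10 \right)}\right)^{2} = \left(22 + 0\right)^{2} = 22^{2} = 484$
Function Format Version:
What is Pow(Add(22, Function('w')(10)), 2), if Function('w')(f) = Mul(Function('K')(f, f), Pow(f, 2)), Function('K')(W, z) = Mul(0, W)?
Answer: 484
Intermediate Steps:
Function('K')(W, z) = 0
Function('w')(f) = 0 (Function('w')(f) = Mul(0, Pow(f, 2)) = 0)
Pow(Add(22, Function('w')(10)), 2) = Pow(Add(22, 0), 2) = Pow(22, 2) = 484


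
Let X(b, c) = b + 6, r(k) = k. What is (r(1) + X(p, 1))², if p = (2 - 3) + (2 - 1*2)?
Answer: 36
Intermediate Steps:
p = -1 (p = -1 + (2 - 2) = -1 + 0 = -1)
X(b, c) = 6 + b
(r(1) + X(p, 1))² = (1 + (6 - 1))² = (1 + 5)² = 6² = 36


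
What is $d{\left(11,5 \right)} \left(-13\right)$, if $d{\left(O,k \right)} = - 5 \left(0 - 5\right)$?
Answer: $-325$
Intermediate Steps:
$d{\left(O,k \right)} = 25$ ($d{\left(O,k \right)} = \left(-5\right) \left(-5\right) = 25$)
$d{\left(11,5 \right)} \left(-13\right) = 25 \left(-13\right) = -325$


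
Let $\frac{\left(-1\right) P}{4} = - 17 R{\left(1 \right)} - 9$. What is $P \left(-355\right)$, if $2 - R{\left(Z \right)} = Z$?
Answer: $-36920$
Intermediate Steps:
$R{\left(Z \right)} = 2 - Z$
$P = 104$ ($P = - 4 \left(- 17 \left(2 - 1\right) - 9\right) = - 4 \left(- 17 \left(2 - 1\right) + \left(-10 + 1\right)\right) = - 4 \left(\left(-17\right) 1 - 9\right) = - 4 \left(-17 - 9\right) = \left(-4\right) \left(-26\right) = 104$)
$P \left(-355\right) = 104 \left(-355\right) = -36920$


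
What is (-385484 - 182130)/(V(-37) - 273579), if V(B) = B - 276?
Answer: 283807/136946 ≈ 2.0724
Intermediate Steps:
V(B) = -276 + B
(-385484 - 182130)/(V(-37) - 273579) = (-385484 - 182130)/((-276 - 37) - 273579) = -567614/(-313 - 273579) = -567614/(-273892) = -567614*(-1/273892) = 283807/136946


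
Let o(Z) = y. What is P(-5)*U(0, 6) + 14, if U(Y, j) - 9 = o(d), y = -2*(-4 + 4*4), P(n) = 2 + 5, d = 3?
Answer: -91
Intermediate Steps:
P(n) = 7
y = -24 (y = -2*(-4 + 16) = -2*12 = -24)
o(Z) = -24
U(Y, j) = -15 (U(Y, j) = 9 - 24 = -15)
P(-5)*U(0, 6) + 14 = 7*(-15) + 14 = -105 + 14 = -91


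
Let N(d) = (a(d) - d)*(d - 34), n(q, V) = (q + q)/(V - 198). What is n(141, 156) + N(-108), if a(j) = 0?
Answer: -107399/7 ≈ -15343.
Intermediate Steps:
n(q, V) = 2*q/(-198 + V) (n(q, V) = (2*q)/(-198 + V) = 2*q/(-198 + V))
N(d) = -d*(-34 + d) (N(d) = (0 - d)*(d - 34) = (-d)*(-34 + d) = -d*(-34 + d))
n(141, 156) + N(-108) = 2*141/(-198 + 156) - 108*(34 - 1*(-108)) = 2*141/(-42) - 108*(34 + 108) = 2*141*(-1/42) - 108*142 = -47/7 - 15336 = -107399/7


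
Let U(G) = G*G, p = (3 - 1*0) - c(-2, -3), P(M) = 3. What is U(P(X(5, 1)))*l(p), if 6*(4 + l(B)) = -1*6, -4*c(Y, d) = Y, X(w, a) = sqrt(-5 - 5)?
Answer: -45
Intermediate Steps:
X(w, a) = I*sqrt(10) (X(w, a) = sqrt(-10) = I*sqrt(10))
c(Y, d) = -Y/4
p = 5/2 (p = (3 - 1*0) - (-1)*(-2)/4 = (3 + 0) - 1*1/2 = 3 - 1/2 = 5/2 ≈ 2.5000)
U(G) = G**2
l(B) = -5 (l(B) = -4 + (-1*6)/6 = -4 + (1/6)*(-6) = -4 - 1 = -5)
U(P(X(5, 1)))*l(p) = 3**2*(-5) = 9*(-5) = -45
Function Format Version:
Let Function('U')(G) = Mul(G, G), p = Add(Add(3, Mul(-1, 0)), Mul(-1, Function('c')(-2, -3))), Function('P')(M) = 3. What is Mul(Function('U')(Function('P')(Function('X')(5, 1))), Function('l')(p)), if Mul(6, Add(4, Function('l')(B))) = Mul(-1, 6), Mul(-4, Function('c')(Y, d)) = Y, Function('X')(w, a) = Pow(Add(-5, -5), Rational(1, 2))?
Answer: -45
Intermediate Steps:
Function('X')(w, a) = Mul(I, Pow(10, Rational(1, 2))) (Function('X')(w, a) = Pow(-10, Rational(1, 2)) = Mul(I, Pow(10, Rational(1, 2))))
Function('c')(Y, d) = Mul(Rational(-1, 4), Y)
p = Rational(5, 2) (p = Add(Add(3, Mul(-1, 0)), Mul(-1, Mul(Rational(-1, 4), -2))) = Add(Add(3, 0), Mul(-1, Rational(1, 2))) = Add(3, Rational(-1, 2)) = Rational(5, 2) ≈ 2.5000)
Function('U')(G) = Pow(G, 2)
Function('l')(B) = -5 (Function('l')(B) = Add(-4, Mul(Rational(1, 6), Mul(-1, 6))) = Add(-4, Mul(Rational(1, 6), -6)) = Add(-4, -1) = -5)
Mul(Function('U')(Function('P')(Function('X')(5, 1))), Function('l')(p)) = Mul(Pow(3, 2), -5) = Mul(9, -5) = -45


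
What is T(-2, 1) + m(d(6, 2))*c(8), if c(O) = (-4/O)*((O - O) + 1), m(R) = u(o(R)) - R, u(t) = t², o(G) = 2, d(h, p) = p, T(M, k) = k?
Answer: 0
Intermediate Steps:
m(R) = 4 - R (m(R) = 2² - R = 4 - R)
c(O) = -4/O (c(O) = (-4/O)*(0 + 1) = -4/O*1 = -4/O)
T(-2, 1) + m(d(6, 2))*c(8) = 1 + (4 - 1*2)*(-4/8) = 1 + (4 - 2)*(-4*⅛) = 1 + 2*(-½) = 1 - 1 = 0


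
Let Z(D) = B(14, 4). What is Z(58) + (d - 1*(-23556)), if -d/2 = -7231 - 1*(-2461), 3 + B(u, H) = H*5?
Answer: 33113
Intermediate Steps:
B(u, H) = -3 + 5*H (B(u, H) = -3 + H*5 = -3 + 5*H)
d = 9540 (d = -2*(-7231 - 1*(-2461)) = -2*(-7231 + 2461) = -2*(-4770) = 9540)
Z(D) = 17 (Z(D) = -3 + 5*4 = -3 + 20 = 17)
Z(58) + (d - 1*(-23556)) = 17 + (9540 - 1*(-23556)) = 17 + (9540 + 23556) = 17 + 33096 = 33113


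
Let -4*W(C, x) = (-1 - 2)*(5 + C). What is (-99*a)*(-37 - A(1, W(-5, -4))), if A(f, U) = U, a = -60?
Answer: -219780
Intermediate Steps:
W(C, x) = 15/4 + 3*C/4 (W(C, x) = -(-1 - 2)*(5 + C)/4 = -(-3)*(5 + C)/4 = -(-15 - 3*C)/4 = 15/4 + 3*C/4)
(-99*a)*(-37 - A(1, W(-5, -4))) = (-99*(-60))*(-37 - (15/4 + (¾)*(-5))) = 5940*(-37 - (15/4 - 15/4)) = 5940*(-37 - 1*0) = 5940*(-37 + 0) = 5940*(-37) = -219780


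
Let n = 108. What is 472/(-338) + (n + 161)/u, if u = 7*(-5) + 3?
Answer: -53013/5408 ≈ -9.8027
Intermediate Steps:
u = -32 (u = -35 + 3 = -32)
472/(-338) + (n + 161)/u = 472/(-338) + (108 + 161)/(-32) = 472*(-1/338) + 269*(-1/32) = -236/169 - 269/32 = -53013/5408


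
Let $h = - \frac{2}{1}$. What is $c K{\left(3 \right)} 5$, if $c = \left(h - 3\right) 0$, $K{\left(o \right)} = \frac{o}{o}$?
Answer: $0$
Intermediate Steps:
$K{\left(o \right)} = 1$
$h = -2$ ($h = \left(-2\right) 1 = -2$)
$c = 0$ ($c = \left(-2 - 3\right) 0 = \left(-5\right) 0 = 0$)
$c K{\left(3 \right)} 5 = 0 \cdot 1 \cdot 5 = 0 \cdot 5 = 0$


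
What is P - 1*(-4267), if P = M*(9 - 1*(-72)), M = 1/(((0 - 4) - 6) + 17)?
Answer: 29950/7 ≈ 4278.6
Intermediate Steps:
M = 1/7 (M = 1/((-4 - 6) + 17) = 1/(-10 + 17) = 1/7 ≈ 0.14286)
P = 81/7 (P = (9 - 1*(-72))/7 = (9 + 72)/7 = (1/7)*81 = 81/7 ≈ 11.571)
P - 1*(-4267) = 81/7 - 1*(-4267) = 81/7 + 4267 = 29950/7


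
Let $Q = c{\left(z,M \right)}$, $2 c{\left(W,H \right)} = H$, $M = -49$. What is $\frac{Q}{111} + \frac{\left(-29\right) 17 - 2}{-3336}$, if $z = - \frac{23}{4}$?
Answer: $- \frac{8929}{123432} \approx -0.072339$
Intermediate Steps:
$z = - \frac{23}{4}$ ($z = \left(-23\right) \frac{1}{4} = - \frac{23}{4} \approx -5.75$)
$c{\left(W,H \right)} = \frac{H}{2}$
$Q = - \frac{49}{2}$ ($Q = \frac{1}{2} \left(-49\right) = - \frac{49}{2} \approx -24.5$)
$\frac{Q}{111} + \frac{\left(-29\right) 17 - 2}{-3336} = - \frac{49}{2 \cdot 111} + \frac{\left(-29\right) 17 - 2}{-3336} = \left(- \frac{49}{2}\right) \frac{1}{111} + \left(-493 - 2\right) \left(- \frac{1}{3336}\right) = - \frac{49}{222} - - \frac{165}{1112} = - \frac{49}{222} + \frac{165}{1112} = - \frac{8929}{123432}$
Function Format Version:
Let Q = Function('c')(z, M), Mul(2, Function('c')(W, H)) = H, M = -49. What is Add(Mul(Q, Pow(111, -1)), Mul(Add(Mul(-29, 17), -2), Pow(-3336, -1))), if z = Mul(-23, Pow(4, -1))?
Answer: Rational(-8929, 123432) ≈ -0.072339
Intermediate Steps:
z = Rational(-23, 4) (z = Mul(-23, Rational(1, 4)) = Rational(-23, 4) ≈ -5.7500)
Function('c')(W, H) = Mul(Rational(1, 2), H)
Q = Rational(-49, 2) (Q = Mul(Rational(1, 2), -49) = Rational(-49, 2) ≈ -24.500)
Add(Mul(Q, Pow(111, -1)), Mul(Add(Mul(-29, 17), -2), Pow(-3336, -1))) = Add(Mul(Rational(-49, 2), Pow(111, -1)), Mul(Add(Mul(-29, 17), -2), Pow(-3336, -1))) = Add(Mul(Rational(-49, 2), Rational(1, 111)), Mul(Add(-493, -2), Rational(-1, 3336))) = Add(Rational(-49, 222), Mul(-495, Rational(-1, 3336))) = Add(Rational(-49, 222), Rational(165, 1112)) = Rational(-8929, 123432)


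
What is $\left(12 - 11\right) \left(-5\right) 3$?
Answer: $-15$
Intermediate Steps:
$\left(12 - 11\right) \left(-5\right) 3 = 1 \left(-5\right) 3 = \left(-5\right) 3 = -15$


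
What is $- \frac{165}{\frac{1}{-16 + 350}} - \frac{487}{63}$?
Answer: $- \frac{3472417}{63} \approx -55118.0$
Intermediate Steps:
$- \frac{165}{\frac{1}{-16 + 350}} - \frac{487}{63} = - \frac{165}{\frac{1}{334}} - \frac{487}{63} = - 165 \frac{1}{\frac{1}{334}} - \frac{487}{63} = \left(-165\right) 334 - \frac{487}{63} = -55110 - \frac{487}{63} = - \frac{3472417}{63}$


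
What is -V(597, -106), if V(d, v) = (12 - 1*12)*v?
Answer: 0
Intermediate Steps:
V(d, v) = 0 (V(d, v) = (12 - 12)*v = 0*v = 0)
-V(597, -106) = -1*0 = 0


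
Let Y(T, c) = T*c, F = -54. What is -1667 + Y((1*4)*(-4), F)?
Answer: -803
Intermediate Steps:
-1667 + Y((1*4)*(-4), F) = -1667 + ((1*4)*(-4))*(-54) = -1667 + (4*(-4))*(-54) = -1667 - 16*(-54) = -1667 + 864 = -803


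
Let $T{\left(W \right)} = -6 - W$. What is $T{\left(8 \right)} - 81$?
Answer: $-95$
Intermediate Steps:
$T{\left(8 \right)} - 81 = \left(-6 - 8\right) - 81 = -14 - 81 = -95$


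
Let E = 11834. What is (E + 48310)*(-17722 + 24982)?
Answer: 436645440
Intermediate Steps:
(E + 48310)*(-17722 + 24982) = (11834 + 48310)*(-17722 + 24982) = 60144*7260 = 436645440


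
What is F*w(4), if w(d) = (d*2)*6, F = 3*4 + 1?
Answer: 624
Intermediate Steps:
F = 13 (F = 12 + 1 = 13)
w(d) = 12*d (w(d) = (2*d)*6 = 12*d)
F*w(4) = 13*(12*4) = 13*48 = 624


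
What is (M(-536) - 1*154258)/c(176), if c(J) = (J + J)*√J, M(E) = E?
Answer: -77397*√11/7744 ≈ -33.148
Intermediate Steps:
c(J) = 2*J^(3/2) (c(J) = (2*J)*√J = 2*J^(3/2))
(M(-536) - 1*154258)/c(176) = (-536 - 1*154258)/((2*176^(3/2))) = (-536 - 154258)/((2*(704*√11))) = -154794*√11/15488 = -77397*√11/7744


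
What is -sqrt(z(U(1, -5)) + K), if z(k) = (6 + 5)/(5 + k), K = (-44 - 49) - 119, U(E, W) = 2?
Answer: -I*sqrt(10311)/7 ≈ -14.506*I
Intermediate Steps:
K = -212 (K = -93 - 119 = -212)
z(k) = 11/(5 + k)
-sqrt(z(U(1, -5)) + K) = -sqrt(11/(5 + 2) - 212) = -sqrt(11/7 - 212) = -sqrt(-1473/7) = -I*sqrt(10311)/7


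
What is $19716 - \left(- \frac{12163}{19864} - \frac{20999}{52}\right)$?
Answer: $\frac{399672405}{19864} \approx 20120.0$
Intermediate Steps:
$19716 - \left(- \frac{12163}{19864} - \frac{20999}{52}\right) = 19716 - - \frac{8033781}{19864} = 19716 + \frac{8033781}{19864} = \frac{399672405}{19864}$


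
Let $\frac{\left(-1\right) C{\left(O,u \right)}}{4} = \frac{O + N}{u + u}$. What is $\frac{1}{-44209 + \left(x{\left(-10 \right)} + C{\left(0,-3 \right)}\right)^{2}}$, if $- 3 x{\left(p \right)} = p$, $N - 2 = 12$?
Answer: $- \frac{9}{396437} \approx -2.2702 \cdot 10^{-5}$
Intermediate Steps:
$N = 14$ ($N = 2 + 12 = 14$)
$x{\left(p \right)} = - \frac{p}{3}$
$C{\left(O,u \right)} = - \frac{2 \left(14 + O\right)}{u}$ ($C{\left(O,u \right)} = - 4 \frac{O + 14}{u + u} = - 4 \frac{14 + O}{2 u} = - \frac{2 \left(14 + O\right)}{u}$)
$\frac{1}{-44209 + \left(x{\left(-10 \right)} + C{\left(0,-3 \right)}\right)^{2}} = \frac{1}{-44209 + \left(\left(- \frac{1}{3}\right) \left(-10\right) + \frac{2 \left(-14 - 0\right)}{-3}\right)^{2}} = \frac{1}{-44209 + \left(\frac{10}{3} + 2 \left(- \frac{1}{3}\right) \left(-14 + 0\right)\right)^{2}} = \frac{1}{-44209 + \left(\frac{10}{3} + 2 \left(- \frac{1}{3}\right) \left(-14\right)\right)^{2}} = \frac{1}{-44209 + \left(\frac{10}{3} + \frac{28}{3}\right)^{2}} = \frac{1}{-44209 + \left(\frac{38}{3}\right)^{2}} = \frac{1}{-44209 + \frac{1444}{9}} = \frac{1}{- \frac{396437}{9}} = - \frac{9}{396437}$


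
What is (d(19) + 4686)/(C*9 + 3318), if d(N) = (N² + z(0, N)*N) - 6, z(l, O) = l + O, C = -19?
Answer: 5402/3147 ≈ 1.7166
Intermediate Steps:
z(l, O) = O + l
d(N) = -6 + 2*N² (d(N) = (N² + (N + 0)*N) - 6 = (N² + N*N) - 6 = (N² + N²) - 6 = 2*N² - 6 = -6 + 2*N²)
(d(19) + 4686)/(C*9 + 3318) = ((-6 + 2*19²) + 4686)/(-19*9 + 3318) = ((-6 + 2*361) + 4686)/(-171 + 3318) = ((-6 + 722) + 4686)/3147 = (716 + 4686)*(1/3147) = 5402*(1/3147) = 5402/3147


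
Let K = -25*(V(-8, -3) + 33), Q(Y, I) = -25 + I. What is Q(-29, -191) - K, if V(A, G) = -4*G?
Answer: 909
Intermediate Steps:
K = -1125 (K = -25*(-4*(-3) + 33) = -25*(12 + 33) = -25*45 = -1125)
Q(-29, -191) - K = (-25 - 191) - 1*(-1125) = -216 + 1125 = 909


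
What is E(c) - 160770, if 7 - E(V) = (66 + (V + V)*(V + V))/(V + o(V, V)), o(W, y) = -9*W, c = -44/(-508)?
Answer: -81619195/508 ≈ -1.6067e+5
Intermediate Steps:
c = 11/127 (c = -44*(-1/508) = 11/127 ≈ 0.086614)
E(V) = 7 + (66 + 4*V²)/(8*V) (E(V) = 7 - (66 + (V + V)*(V + V))/(V - 9*V) = 7 - (66 + (2*V)*(2*V))/((-8*V)) = 7 - (66 + 4*V²)*(-1/(8*V)) = 7 - (-1)*(66 + 4*V²)/(8*V) = 7 + (66 + 4*V²)/(8*V))
E(c) - 160770 = (7 + (½)*(11/127) + 33/(4*(11/127))) - 160770 = (7 + 11/254 + (33/4)*(127/11)) - 160770 = (7 + 11/254 + 381/4) - 160770 = 51965/508 - 160770 = -81619195/508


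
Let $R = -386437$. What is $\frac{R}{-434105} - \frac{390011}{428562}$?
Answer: $- \frac{3693511561}{186040907010} \approx -0.019853$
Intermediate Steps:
$\frac{R}{-434105} - \frac{390011}{428562} = - \frac{386437}{-434105} - \frac{390011}{428562} = \left(-386437\right) \left(- \frac{1}{434105}\right) - \frac{390011}{428562} = \frac{386437}{434105} - \frac{390011}{428562} = - \frac{3693511561}{186040907010}$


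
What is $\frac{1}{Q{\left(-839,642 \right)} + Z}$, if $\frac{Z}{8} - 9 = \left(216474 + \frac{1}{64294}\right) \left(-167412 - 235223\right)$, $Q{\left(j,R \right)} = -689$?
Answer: $- \frac{32147}{22415462493457479} \approx -1.4341 \cdot 10^{-12}$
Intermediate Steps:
$Z = - \frac{22415462471308196}{32147}$ ($Z = 72 + 8 \left(216474 + \frac{1}{64294}\right) \left(-167412 - 235223\right) = 72 + 8 \left(216474 + \frac{1}{64294}\right) \left(-402635\right) = 72 + 8 \cdot \frac{13917979357}{64294} \left(-402635\right) = 72 + 8 \left(- \frac{5603865618405695}{64294}\right) = 72 - \frac{22415462473622780}{32147} = - \frac{22415462471308196}{32147} \approx -6.9728 \cdot 10^{11}$)
$\frac{1}{Q{\left(-839,642 \right)} + Z} = \frac{1}{-689 - \frac{22415462471308196}{32147}} = \frac{1}{- \frac{22415462493457479}{32147}} = - \frac{32147}{22415462493457479}$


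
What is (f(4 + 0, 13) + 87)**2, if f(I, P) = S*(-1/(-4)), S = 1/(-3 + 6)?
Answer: 1092025/144 ≈ 7583.5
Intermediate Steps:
S = 1/3 ≈ 0.33333
f(I, P) = 1/12 (f(I, P) = (-1/(-4))/3 = (-1*(-1/4))/3 = (1/3)*(1/4) = 1/12)
(f(4 + 0, 13) + 87)**2 = (1/12 + 87)**2 = (1045/12)**2 = 1092025/144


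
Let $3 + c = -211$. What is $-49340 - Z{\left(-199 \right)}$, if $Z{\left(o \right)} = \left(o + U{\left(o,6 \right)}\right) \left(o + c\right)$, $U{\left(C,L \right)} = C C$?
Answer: $16223686$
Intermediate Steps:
$U{\left(C,L \right)} = C^{2}$
$c = -214$ ($c = -3 - 211 = -214$)
$Z{\left(o \right)} = \left(-214 + o\right) \left(o + o^{2}\right)$ ($Z{\left(o \right)} = \left(o + o^{2}\right) \left(o - 214\right) = \left(o + o^{2}\right) \left(-214 + o\right) = \left(-214 + o\right) \left(o + o^{2}\right)$)
$-49340 - Z{\left(-199 \right)} = -49340 - - 199 \left(-214 + \left(-199\right)^{2} - -42387\right) = -49340 - - 199 \left(-214 + 39601 + 42387\right) = -49340 - \left(-199\right) 81774 = -49340 - -16273026 = -49340 + 16273026 = 16223686$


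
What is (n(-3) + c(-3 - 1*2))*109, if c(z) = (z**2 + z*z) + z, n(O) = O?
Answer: 4578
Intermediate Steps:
c(z) = z + 2*z**2 (c(z) = (z**2 + z**2) + z = 2*z**2 + z = z + 2*z**2)
(n(-3) + c(-3 - 1*2))*109 = (-3 + (-3 - 1*2)*(1 + 2*(-3 - 1*2)))*109 = (-3 + (-3 - 2)*(1 + 2*(-3 - 2)))*109 = (-3 - 5*(1 + 2*(-5)))*109 = (-3 - 5*(1 - 10))*109 = (-3 - 5*(-9))*109 = (-3 + 45)*109 = 42*109 = 4578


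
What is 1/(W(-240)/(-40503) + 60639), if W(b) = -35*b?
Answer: 13501/818684339 ≈ 1.6491e-5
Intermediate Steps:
1/(W(-240)/(-40503) + 60639) = 1/(-35*(-240)/(-40503) + 60639) = 1/(8400*(-1/40503) + 60639) = 1/(-2800/13501 + 60639) = 1/(818684339/13501) = 13501/818684339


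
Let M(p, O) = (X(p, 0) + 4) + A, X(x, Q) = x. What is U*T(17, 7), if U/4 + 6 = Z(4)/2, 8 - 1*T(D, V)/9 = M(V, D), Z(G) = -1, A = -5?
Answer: -468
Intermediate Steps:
M(p, O) = -1 + p (M(p, O) = (p + 4) - 5 = (4 + p) - 5 = -1 + p)
T(D, V) = 81 - 9*V (T(D, V) = 72 - 9*(-1 + V) = 72 + (9 - 9*V) = 81 - 9*V)
U = -26 (U = -24 + 4*(-1/2) = -24 + 4*(-1*½) = -24 + 4*(-½) = -24 - 2 = -26)
U*T(17, 7) = -26*(81 - 9*7) = -26*(81 - 63) = -26*18 = -468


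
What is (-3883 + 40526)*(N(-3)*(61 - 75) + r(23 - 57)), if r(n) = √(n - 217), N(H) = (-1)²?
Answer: -513002 + 36643*I*√251 ≈ -5.13e+5 + 5.8053e+5*I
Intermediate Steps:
N(H) = 1
r(n) = √(-217 + n)
(-3883 + 40526)*(N(-3)*(61 - 75) + r(23 - 57)) = (-3883 + 40526)*(1*(61 - 75) + √(-217 + (23 - 57))) = 36643*(1*(-14) + √(-217 - 34)) = 36643*(-14 + √(-251)) = 36643*(-14 + I*√251) = -513002 + 36643*I*√251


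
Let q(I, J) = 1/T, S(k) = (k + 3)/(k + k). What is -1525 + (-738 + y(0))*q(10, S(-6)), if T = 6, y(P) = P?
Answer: -1648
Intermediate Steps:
S(k) = (3 + k)/(2*k) (S(k) = (3 + k)/((2*k)) = (3 + k)*(1/(2*k)) = (3 + k)/(2*k))
q(I, J) = ⅙ (q(I, J) = 1/6 = ⅙)
-1525 + (-738 + y(0))*q(10, S(-6)) = -1525 + (-738 + 0)*(⅙) = -1525 - 738*⅙ = -1525 - 123 = -1648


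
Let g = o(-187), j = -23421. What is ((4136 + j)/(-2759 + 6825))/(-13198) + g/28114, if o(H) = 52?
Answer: 87701527/39702197204 ≈ 0.0022090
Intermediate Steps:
g = 52
((4136 + j)/(-2759 + 6825))/(-13198) + g/28114 = ((4136 - 23421)/(-2759 + 6825))/(-13198) + 52/28114 = -19285/4066*(-1/13198) + 52*(1/28114) = -19285*1/4066*(-1/13198) + 26/14057 = -1015/214*(-1/13198) + 26/14057 = 1015/2824372 + 26/14057 = 87701527/39702197204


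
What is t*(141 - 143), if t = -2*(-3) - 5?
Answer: -2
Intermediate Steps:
t = 1 (t = 6 - 5 = 1)
t*(141 - 143) = 1*(141 - 143) = 1*(-2) = -2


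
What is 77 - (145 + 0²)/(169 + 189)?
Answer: 27421/358 ≈ 76.595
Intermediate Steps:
77 - (145 + 0²)/(169 + 189) = 77 - (145 + 0)/358 = 77 - 145/358 = 27421/358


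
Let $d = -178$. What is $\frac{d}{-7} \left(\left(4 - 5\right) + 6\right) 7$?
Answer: $890$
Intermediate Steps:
$\frac{d}{-7} \left(\left(4 - 5\right) + 6\right) 7 = - \frac{178}{-7} \left(\left(4 - 5\right) + 6\right) 7 = \left(-178\right) \left(- \frac{1}{7}\right) \left(-1 + 6\right) 7 = \frac{178}{7} \cdot 5 \cdot 7 = \frac{890}{7} \cdot 7 = 890$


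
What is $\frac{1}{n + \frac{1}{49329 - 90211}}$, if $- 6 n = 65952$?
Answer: $- \frac{40882}{449374945} \approx -9.0975 \cdot 10^{-5}$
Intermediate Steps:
$n = -10992$ ($n = \left(- \frac{1}{6}\right) 65952 = -10992$)
$\frac{1}{n + \frac{1}{49329 - 90211}} = \frac{1}{-10992 + \frac{1}{49329 - 90211}} = \frac{1}{-10992 + \frac{1}{-40882}} = \frac{1}{-10992 - \frac{1}{40882}} = \frac{1}{- \frac{449374945}{40882}} = - \frac{40882}{449374945}$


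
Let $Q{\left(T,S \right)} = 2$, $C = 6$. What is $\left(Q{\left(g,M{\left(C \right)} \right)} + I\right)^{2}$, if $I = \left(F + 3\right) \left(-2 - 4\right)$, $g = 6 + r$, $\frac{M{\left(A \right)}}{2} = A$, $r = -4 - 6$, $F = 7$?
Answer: $3364$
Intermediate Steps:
$r = -10$ ($r = -4 - 6 = -10$)
$M{\left(A \right)} = 2 A$
$g = -4$ ($g = 6 - 10 = -4$)
$I = -60$ ($I = \left(7 + 3\right) \left(-2 - 4\right) = 10 \left(-6\right) = -60$)
$\left(Q{\left(g,M{\left(C \right)} \right)} + I\right)^{2} = \left(2 - 60\right)^{2} = \left(-58\right)^{2} = 3364$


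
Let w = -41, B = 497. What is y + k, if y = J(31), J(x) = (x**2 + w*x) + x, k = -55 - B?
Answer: -831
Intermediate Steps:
k = -552 (k = -55 - 1*497 = -55 - 497 = -552)
J(x) = x**2 - 40*x (J(x) = (x**2 - 41*x) + x = x**2 - 40*x)
y = -279 (y = 31*(-40 + 31) = 31*(-9) = -279)
y + k = -279 - 552 = -831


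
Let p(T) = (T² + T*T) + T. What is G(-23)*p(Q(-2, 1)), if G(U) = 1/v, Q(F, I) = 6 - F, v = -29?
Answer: -136/29 ≈ -4.6897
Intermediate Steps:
p(T) = T + 2*T² (p(T) = (T² + T²) + T = 2*T² + T = T + 2*T²)
G(U) = -1/29 (G(U) = 1/(-29) = -1/29)
G(-23)*p(Q(-2, 1)) = -(6 - 1*(-2))*(1 + 2*(6 - 1*(-2)))/29 = -(6 + 2)*(1 + 2*(6 + 2))/29 = -8*(1 + 2*8)/29 = -8*(1 + 16)/29 = -8*17/29 = -1/29*136 = -136/29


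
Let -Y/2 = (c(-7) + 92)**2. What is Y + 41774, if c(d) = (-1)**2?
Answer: 24476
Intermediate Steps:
c(d) = 1
Y = -17298 (Y = -2*(1 + 92)**2 = -2*93**2 = -2*8649 = -17298)
Y + 41774 = -17298 + 41774 = 24476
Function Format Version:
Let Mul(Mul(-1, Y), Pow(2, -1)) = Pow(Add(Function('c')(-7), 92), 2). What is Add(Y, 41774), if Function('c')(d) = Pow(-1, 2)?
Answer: 24476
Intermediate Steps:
Function('c')(d) = 1
Y = -17298 (Y = Mul(-2, Pow(Add(1, 92), 2)) = Mul(-2, Pow(93, 2)) = Mul(-2, 8649) = -17298)
Add(Y, 41774) = Add(-17298, 41774) = 24476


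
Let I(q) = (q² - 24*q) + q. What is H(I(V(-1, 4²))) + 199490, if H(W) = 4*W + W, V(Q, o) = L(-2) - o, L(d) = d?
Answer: 203180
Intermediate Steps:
V(Q, o) = -2 - o
I(q) = q² - 23*q
H(W) = 5*W
H(I(V(-1, 4²))) + 199490 = 5*((-2 - 1*4²)*(-23 + (-2 - 1*4²))) + 199490 = 5*((-2 - 1*16)*(-23 + (-2 - 1*16))) + 199490 = 5*((-2 - 16)*(-23 + (-2 - 16))) + 199490 = 5*(-18*(-23 - 18)) + 199490 = 5*(-18*(-41)) + 199490 = 5*738 + 199490 = 3690 + 199490 = 203180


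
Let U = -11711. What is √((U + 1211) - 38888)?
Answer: 2*I*√12347 ≈ 222.23*I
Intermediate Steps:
√((U + 1211) - 38888) = √((-11711 + 1211) - 38888) = √(-10500 - 38888) = √(-49388) = 2*I*√12347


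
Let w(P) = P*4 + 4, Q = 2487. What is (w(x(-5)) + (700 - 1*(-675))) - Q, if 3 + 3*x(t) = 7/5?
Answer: -16652/15 ≈ -1110.1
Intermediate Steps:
x(t) = -8/15 (x(t) = -1 + (7/5)/3 = -1 + (7*(⅕))/3 = -1 + (⅓)*(7/5) = -1 + 7/15 = -8/15)
w(P) = 4 + 4*P (w(P) = 4*P + 4 = 4 + 4*P)
(w(x(-5)) + (700 - 1*(-675))) - Q = ((4 + 4*(-8/15)) + (700 - 1*(-675))) - 1*2487 = ((4 - 32/15) + (700 + 675)) - 2487 = (28/15 + 1375) - 2487 = 20653/15 - 2487 = -16652/15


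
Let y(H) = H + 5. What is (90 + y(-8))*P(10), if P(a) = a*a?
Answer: 8700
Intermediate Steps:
P(a) = a²
y(H) = 5 + H
(90 + y(-8))*P(10) = (90 + (5 - 8))*10² = (90 - 3)*100 = 87*100 = 8700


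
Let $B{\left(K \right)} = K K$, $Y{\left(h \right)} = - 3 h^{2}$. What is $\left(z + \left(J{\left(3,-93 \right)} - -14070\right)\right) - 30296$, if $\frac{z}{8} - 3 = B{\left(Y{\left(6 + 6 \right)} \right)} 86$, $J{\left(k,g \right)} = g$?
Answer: $128381017$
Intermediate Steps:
$B{\left(K \right)} = K^{2}$
$z = 128397336$ ($z = 24 + 8 \left(- 3 \left(6 + 6\right)^{2}\right)^{2} \cdot 86 = 24 + 8 \left(- 3 \cdot 12^{2}\right)^{2} \cdot 86 = 24 + 8 \left(\left(-3\right) 144\right)^{2} \cdot 86 = 24 + 8 \left(-432\right)^{2} \cdot 86 = 24 + 8 \cdot 186624 \cdot 86 = 24 + 8 \cdot 16049664 = 24 + 128397312 = 128397336$)
$\left(z + \left(J{\left(3,-93 \right)} - -14070\right)\right) - 30296 = \left(128397336 - -13977\right) - 30296 = \left(128397336 + \left(-93 + 14070\right)\right) - 30296 = \left(128397336 + 13977\right) - 30296 = 128411313 - 30296 = 128381017$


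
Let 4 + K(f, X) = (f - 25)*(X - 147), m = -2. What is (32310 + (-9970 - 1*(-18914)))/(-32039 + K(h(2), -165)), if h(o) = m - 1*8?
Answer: -41254/21123 ≈ -1.9530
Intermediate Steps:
h(o) = -10 (h(o) = -2 - 1*8 = -2 - 8 = -10)
K(f, X) = -4 + (-147 + X)*(-25 + f) (K(f, X) = -4 + (f - 25)*(X - 147) = -4 + (-25 + f)*(-147 + X) = -4 + (-147 + X)*(-25 + f))
(32310 + (-9970 - 1*(-18914)))/(-32039 + K(h(2), -165)) = (32310 + (-9970 - 1*(-18914)))/(-32039 + (3671 - 147*(-10) - 25*(-165) - 165*(-10))) = (32310 + (-9970 + 18914))/(-32039 + (3671 + 1470 + 4125 + 1650)) = (32310 + 8944)/(-32039 + 10916) = 41254/(-21123) = 41254*(-1/21123) = -41254/21123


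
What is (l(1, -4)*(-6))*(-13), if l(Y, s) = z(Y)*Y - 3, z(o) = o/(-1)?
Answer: -312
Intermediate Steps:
z(o) = -o (z(o) = o*(-1) = -o)
l(Y, s) = -3 - Y² (l(Y, s) = (-Y)*Y - 3 = -Y² - 3 = -3 - Y²)
(l(1, -4)*(-6))*(-13) = ((-3 - 1*1²)*(-6))*(-13) = ((-3 - 1*1)*(-6))*(-13) = ((-3 - 1)*(-6))*(-13) = -4*(-6)*(-13) = 24*(-13) = -312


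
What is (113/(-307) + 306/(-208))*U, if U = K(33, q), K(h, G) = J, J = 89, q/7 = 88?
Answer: -5226347/31928 ≈ -163.69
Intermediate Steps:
q = 616 (q = 7*88 = 616)
K(h, G) = 89
U = 89
(113/(-307) + 306/(-208))*U = (113/(-307) + 306/(-208))*89 = (113*(-1/307) + 306*(-1/208))*89 = (-113/307 - 153/104)*89 = -58723/31928*89 = -5226347/31928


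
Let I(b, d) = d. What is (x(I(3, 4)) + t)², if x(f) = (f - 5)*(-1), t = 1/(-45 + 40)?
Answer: 16/25 ≈ 0.64000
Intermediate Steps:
t = -⅕ (t = 1/(-5) = -⅕ ≈ -0.20000)
x(f) = 5 - f (x(f) = (-5 + f)*(-1) = 5 - f)
(x(I(3, 4)) + t)² = ((5 - 1*4) - ⅕)² = ((5 - 4) - ⅕)² = (1 - ⅕)² = (⅘)² = 16/25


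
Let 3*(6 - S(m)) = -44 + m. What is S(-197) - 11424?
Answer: -34013/3 ≈ -11338.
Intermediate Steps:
S(m) = 62/3 - m/3 (S(m) = 6 - (-44 + m)/3 = 6 + (44/3 - m/3) = 62/3 - m/3)
S(-197) - 11424 = (62/3 - 1/3*(-197)) - 11424 = (62/3 + 197/3) - 11424 = 259/3 - 11424 = -34013/3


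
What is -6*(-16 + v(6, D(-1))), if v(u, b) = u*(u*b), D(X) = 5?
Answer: -984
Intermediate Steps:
v(u, b) = b*u² (v(u, b) = u*(b*u) = b*u²)
-6*(-16 + v(6, D(-1))) = -6*(-16 + 5*6²) = -6*(-16 + 5*36) = -6*(-16 + 180) = -6*164 = -984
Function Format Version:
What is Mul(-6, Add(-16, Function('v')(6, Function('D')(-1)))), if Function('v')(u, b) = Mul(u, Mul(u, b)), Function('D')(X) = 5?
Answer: -984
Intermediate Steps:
Function('v')(u, b) = Mul(b, Pow(u, 2)) (Function('v')(u, b) = Mul(u, Mul(b, u)) = Mul(b, Pow(u, 2)))
Mul(-6, Add(-16, Function('v')(6, Function('D')(-1)))) = Mul(-6, Add(-16, Mul(5, Pow(6, 2)))) = Mul(-6, Add(-16, Mul(5, 36))) = Mul(-6, Add(-16, 180)) = Mul(-6, 164) = -984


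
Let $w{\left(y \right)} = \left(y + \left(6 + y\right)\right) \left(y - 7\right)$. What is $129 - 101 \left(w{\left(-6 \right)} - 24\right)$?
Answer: $-5325$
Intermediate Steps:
$w{\left(y \right)} = \left(-7 + y\right) \left(6 + 2 y\right)$ ($w{\left(y \right)} = \left(6 + 2 y\right) \left(-7 + y\right) = \left(-7 + y\right) \left(6 + 2 y\right)$)
$129 - 101 \left(w{\left(-6 \right)} - 24\right) = 129 - 101 \left(\left(-42 - -48 + 2 \left(-6\right)^{2}\right) - 24\right) = 129 - 101 \left(\left(-42 + 48 + 2 \cdot 36\right) - 24\right) = 129 - 101 \left(\left(-42 + 48 + 72\right) - 24\right) = 129 - 101 \left(78 - 24\right) = 129 - 5454 = -5325$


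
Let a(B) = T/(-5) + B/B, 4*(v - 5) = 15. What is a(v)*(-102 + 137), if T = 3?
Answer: 14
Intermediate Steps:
v = 35/4 (v = 5 + (¼)*15 = 5 + 15/4 = 35/4 ≈ 8.7500)
a(B) = ⅖ (a(B) = 3/(-5) + B/B = 3*(-⅕) + 1 = -⅗ + 1 = ⅖)
a(v)*(-102 + 137) = 2*(-102 + 137)/5 = (⅖)*35 = 14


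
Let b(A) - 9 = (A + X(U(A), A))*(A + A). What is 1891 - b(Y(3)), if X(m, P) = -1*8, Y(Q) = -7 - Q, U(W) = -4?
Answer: 1522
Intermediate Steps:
X(m, P) = -8
b(A) = 9 + 2*A*(-8 + A) (b(A) = 9 + (A - 8)*(A + A) = 9 + (-8 + A)*(2*A) = 9 + 2*A*(-8 + A))
1891 - b(Y(3)) = 1891 - (9 - 16*(-7 - 1*3) + 2*(-7 - 1*3)**2) = 1891 - (9 - 16*(-7 - 3) + 2*(-7 - 3)**2) = 1891 - (9 - 16*(-10) + 2*(-10)**2) = 1891 - (9 + 160 + 2*100) = 1891 - (9 + 160 + 200) = 1891 - 1*369 = 1891 - 369 = 1522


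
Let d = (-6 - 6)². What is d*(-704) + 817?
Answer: -100559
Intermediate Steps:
d = 144 (d = (-12)² = 144)
d*(-704) + 817 = 144*(-704) + 817 = -101376 + 817 = -100559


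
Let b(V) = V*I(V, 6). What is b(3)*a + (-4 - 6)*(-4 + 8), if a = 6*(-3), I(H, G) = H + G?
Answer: -526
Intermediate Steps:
I(H, G) = G + H
b(V) = V*(6 + V)
a = -18
b(3)*a + (-4 - 6)*(-4 + 8) = (3*(6 + 3))*(-18) + (-4 - 6)*(-4 + 8) = (3*9)*(-18) - 10*4 = 27*(-18) - 40 = -486 - 40 = -526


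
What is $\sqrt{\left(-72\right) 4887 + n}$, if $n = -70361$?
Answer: $5 i \sqrt{16889} \approx 649.79 i$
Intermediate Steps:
$\sqrt{\left(-72\right) 4887 + n} = \sqrt{\left(-72\right) 4887 - 70361} = \sqrt{-351864 - 70361} = \sqrt{-422225} = 5 i \sqrt{16889}$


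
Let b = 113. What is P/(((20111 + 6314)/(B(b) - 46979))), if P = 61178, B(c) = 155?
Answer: -2864598672/26425 ≈ -1.0840e+5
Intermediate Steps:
P/(((20111 + 6314)/(B(b) - 46979))) = 61178/(((20111 + 6314)/(155 - 46979))) = 61178/((26425/(-46824))) = 61178/((26425*(-1/46824))) = 61178/(-26425/46824) = 61178*(-46824/26425) = -2864598672/26425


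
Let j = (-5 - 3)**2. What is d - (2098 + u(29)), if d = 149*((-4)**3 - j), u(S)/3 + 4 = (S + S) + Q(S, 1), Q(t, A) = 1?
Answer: -21335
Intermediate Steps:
j = 64 (j = (-8)**2 = 64)
u(S) = -9 + 6*S (u(S) = -12 + 3*((S + S) + 1) = -12 + 3*(2*S + 1) = -12 + 3*(1 + 2*S) = -12 + (3 + 6*S) = -9 + 6*S)
d = -19072 (d = 149*((-4)**3 - 1*64) = 149*(-64 - 64) = 149*(-128) = -19072)
d - (2098 + u(29)) = -19072 - (2098 + (-9 + 6*29)) = -19072 - (2098 + (-9 + 174)) = -19072 - (2098 + 165) = -19072 - 1*2263 = -19072 - 2263 = -21335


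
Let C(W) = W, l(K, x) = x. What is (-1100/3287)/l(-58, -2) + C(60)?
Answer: 197770/3287 ≈ 60.167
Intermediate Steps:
(-1100/3287)/l(-58, -2) + C(60) = -1100/3287/(-2) + 60 = -1100*1/3287*(-½) + 60 = -1100/3287*(-½) + 60 = 550/3287 + 60 = 197770/3287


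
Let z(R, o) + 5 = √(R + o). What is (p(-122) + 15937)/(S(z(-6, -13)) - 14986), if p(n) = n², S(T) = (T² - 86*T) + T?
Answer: 30821*I/(5*(-2911*I + 19*√19)) ≈ -2.1158 + 0.060197*I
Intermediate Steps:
z(R, o) = -5 + √(R + o)
S(T) = T² - 85*T
(p(-122) + 15937)/(S(z(-6, -13)) - 14986) = ((-122)² + 15937)/((-5 + √(-6 - 13))*(-85 + (-5 + √(-6 - 13))) - 14986) = (14884 + 15937)/((-5 + √(-19))*(-85 + (-5 + √(-19))) - 14986) = 30821/((-5 + I*√19)*(-85 + (-5 + I*√19)) - 14986) = 30821/((-5 + I*√19)*(-90 + I*√19) - 14986) = 30821/((-90 + I*√19)*(-5 + I*√19) - 14986) = 30821/(-14986 + (-90 + I*√19)*(-5 + I*√19))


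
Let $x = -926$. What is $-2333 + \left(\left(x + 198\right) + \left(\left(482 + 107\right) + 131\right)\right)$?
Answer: $-2341$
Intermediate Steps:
$-2333 + \left(\left(x + 198\right) + \left(\left(482 + 107\right) + 131\right)\right) = -2333 + \left(\left(-926 + 198\right) + \left(\left(482 + 107\right) + 131\right)\right) = -2333 + \left(-728 + \left(589 + 131\right)\right) = -2333 + \left(-728 + 720\right) = -2333 - 8 = -2341$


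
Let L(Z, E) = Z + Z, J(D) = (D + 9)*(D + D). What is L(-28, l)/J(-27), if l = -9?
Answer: -14/243 ≈ -0.057613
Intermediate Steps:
J(D) = 2*D*(9 + D) (J(D) = (9 + D)*(2*D) = 2*D*(9 + D))
L(Z, E) = 2*Z
L(-28, l)/J(-27) = (2*(-28))/((2*(-27)*(9 - 27))) = -56/(2*(-27)*(-18)) = -56/972 = -56*1/972 = -14/243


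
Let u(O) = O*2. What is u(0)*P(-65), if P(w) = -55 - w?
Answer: 0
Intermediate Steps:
u(O) = 2*O
u(0)*P(-65) = (2*0)*(-55 - 1*(-65)) = 0*(-55 + 65) = 0*10 = 0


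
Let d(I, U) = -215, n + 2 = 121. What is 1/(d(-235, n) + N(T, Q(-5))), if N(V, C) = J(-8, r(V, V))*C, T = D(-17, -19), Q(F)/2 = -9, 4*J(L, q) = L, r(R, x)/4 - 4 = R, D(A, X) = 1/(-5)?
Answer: -1/179 ≈ -0.0055866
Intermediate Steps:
D(A, X) = -1/5
n = 119 (n = -2 + 121 = 119)
r(R, x) = 16 + 4*R
J(L, q) = L/4
Q(F) = -18 (Q(F) = 2*(-9) = -18)
T = -1/5 ≈ -0.20000
N(V, C) = -2*C (N(V, C) = ((1/4)*(-8))*C = -2*C)
1/(d(-235, n) + N(T, Q(-5))) = 1/(-215 - 2*(-18)) = 1/(-215 + 36) = 1/(-179) = -1/179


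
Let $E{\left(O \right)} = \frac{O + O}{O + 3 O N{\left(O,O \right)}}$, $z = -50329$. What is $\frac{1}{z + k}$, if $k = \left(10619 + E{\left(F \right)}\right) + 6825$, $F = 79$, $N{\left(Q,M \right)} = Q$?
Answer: $- \frac{119}{3913314} \approx -3.0409 \cdot 10^{-5}$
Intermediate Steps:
$E{\left(O \right)} = \frac{2 O}{O + 3 O^{2}}$ ($E{\left(O \right)} = \frac{O + O}{O + 3 O O} = \frac{2 O}{O + 3 O^{2}}$)
$k = \frac{2075837}{119}$ ($k = \left(10619 + \frac{2}{1 + 3 \cdot 79}\right) + 6825 = \left(10619 + \frac{2}{1 + 237}\right) + 6825 = \left(10619 + \frac{2}{238}\right) + 6825 = \left(10619 + 2 \cdot \frac{1}{238}\right) + 6825 = \left(10619 + \frac{1}{119}\right) + 6825 = \frac{1263662}{119} + 6825 = \frac{2075837}{119} \approx 17444.0$)
$\frac{1}{z + k} = \frac{1}{-50329 + \frac{2075837}{119}} = \frac{1}{- \frac{3913314}{119}} = - \frac{119}{3913314}$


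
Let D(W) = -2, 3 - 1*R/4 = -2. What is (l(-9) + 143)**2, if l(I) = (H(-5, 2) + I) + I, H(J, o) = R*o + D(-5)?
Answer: 26569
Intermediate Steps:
R = 20 (R = 12 - 4*(-2) = 12 + 8 = 20)
H(J, o) = -2 + 20*o (H(J, o) = 20*o - 2 = -2 + 20*o)
l(I) = 38 + 2*I (l(I) = ((-2 + 20*2) + I) + I = ((-2 + 40) + I) + I = (38 + I) + I = 38 + 2*I)
(l(-9) + 143)**2 = ((38 + 2*(-9)) + 143)**2 = ((38 - 18) + 143)**2 = (20 + 143)**2 = 163**2 = 26569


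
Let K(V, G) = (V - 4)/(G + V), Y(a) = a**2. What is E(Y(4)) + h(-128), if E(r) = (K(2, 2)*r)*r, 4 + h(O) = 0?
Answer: -132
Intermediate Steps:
K(V, G) = (-4 + V)/(G + V)
h(O) = -4 (h(O) = -4 + 0 = -4)
E(r) = -r**2/2 (E(r) = (((-4 + 2)/(2 + 2))*r)*r = ((-2/4)*r)*r = (((1/4)*(-2))*r)*r = (-r/2)*r = -r**2/2)
E(Y(4)) + h(-128) = -(4**2)**2/2 - 4 = -1/2*16**2 - 4 = -1/2*256 - 4 = -128 - 4 = -132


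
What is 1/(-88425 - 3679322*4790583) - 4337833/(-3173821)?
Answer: 11185229257552691216/8183790272109732903 ≈ 1.3668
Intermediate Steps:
1/(-88425 - 3679322*4790583) - 4337833/(-3173821) = (1/4790583)/(-3767747) - 4337833*(-1/3173821) = -1/3767747*1/4790583 + 4337833/3173821 = -1/18049704726501 + 4337833/3173821 = 11185229257552691216/8183790272109732903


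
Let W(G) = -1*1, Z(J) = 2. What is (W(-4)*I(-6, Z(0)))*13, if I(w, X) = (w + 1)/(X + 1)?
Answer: 65/3 ≈ 21.667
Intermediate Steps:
W(G) = -1
I(w, X) = (1 + w)/(1 + X)
(W(-4)*I(-6, Z(0)))*13 = -(1 - 6)/(1 + 2)*13 = -(-5)/3*13 = -1*(-5/3)*13 = (5/3)*13 = 65/3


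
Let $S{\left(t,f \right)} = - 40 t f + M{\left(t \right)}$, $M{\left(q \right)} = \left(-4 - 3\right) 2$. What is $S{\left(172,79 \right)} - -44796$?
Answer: $-498738$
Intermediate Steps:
$M{\left(q \right)} = -14$ ($M{\left(q \right)} = \left(-7\right) 2 = -14$)
$S{\left(t,f \right)} = -14 - 40 f t$ ($S{\left(t,f \right)} = - 40 t f - 14 = - 40 f t - 14 = -14 - 40 f t$)
$S{\left(172,79 \right)} - -44796 = \left(-14 - 3160 \cdot 172\right) - -44796 = \left(-14 - 543520\right) + 44796 = -543534 + 44796 = -498738$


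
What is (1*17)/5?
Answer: 17/5 ≈ 3.4000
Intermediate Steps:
(1*17)/5 = 17*(1/5) = 17/5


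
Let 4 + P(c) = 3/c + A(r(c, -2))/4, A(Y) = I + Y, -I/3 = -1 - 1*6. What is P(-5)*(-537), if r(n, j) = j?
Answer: -1611/20 ≈ -80.550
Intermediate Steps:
I = 21 (I = -3*(-1 - 1*6) = -3*(-1 - 6) = -3*(-7) = 21)
A(Y) = 21 + Y
P(c) = ¾ + 3/c (P(c) = -4 + (3/c + (21 - 2)/4) = -4 + (3/c + 19*(¼)) = -4 + (3/c + 19/4) = -4 + (19/4 + 3/c) = ¾ + 3/c)
P(-5)*(-537) = (¾ + 3/(-5))*(-537) = (¾ + 3*(-⅕))*(-537) = (¾ - ⅗)*(-537) = (3/20)*(-537) = -1611/20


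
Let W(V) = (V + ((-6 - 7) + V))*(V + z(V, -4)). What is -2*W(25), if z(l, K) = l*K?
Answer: 5550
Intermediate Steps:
z(l, K) = K*l
W(V) = -3*V*(-13 + 2*V) (W(V) = (V + ((-6 - 7) + V))*(V - 4*V) = (V + (-13 + V))*(-3*V) = (-13 + 2*V)*(-3*V) = -3*V*(-13 + 2*V))
-2*W(25) = -6*25*(13 - 2*25) = -6*25*(13 - 50) = -6*25*(-37) = -2*(-2775) = 5550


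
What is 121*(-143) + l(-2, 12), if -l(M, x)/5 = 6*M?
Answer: -17243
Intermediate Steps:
l(M, x) = -30*M
121*(-143) + l(-2, 12) = 121*(-143) - 30*(-2) = -17303 + 60 = -17243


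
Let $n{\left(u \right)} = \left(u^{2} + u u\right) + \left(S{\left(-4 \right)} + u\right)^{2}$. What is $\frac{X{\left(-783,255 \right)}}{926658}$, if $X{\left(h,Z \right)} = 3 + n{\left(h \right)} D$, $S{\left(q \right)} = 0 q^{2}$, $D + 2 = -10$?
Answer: $- \frac{7357067}{308886} \approx -23.818$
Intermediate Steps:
$D = -12$ ($D = -2 - 10 = -12$)
$S{\left(q \right)} = 0$
$n{\left(u \right)} = 3 u^{2}$ ($n{\left(u \right)} = \left(u^{2} + u u\right) + \left(0 + u\right)^{2} = \left(u^{2} + u^{2}\right) + u^{2} = 2 u^{2} + u^{2} = 3 u^{2}$)
$X{\left(h,Z \right)} = 3 - 36 h^{2}$ ($X{\left(h,Z \right)} = 3 + 3 h^{2} \left(-12\right) = 3 - 36 h^{2}$)
$\frac{X{\left(-783,255 \right)}}{926658} = \frac{3 - 36 \left(-783\right)^{2}}{926658} = \left(3 - 22071204\right) \frac{1}{926658} = \left(-22071201\right) \frac{1}{926658} = - \frac{7357067}{308886}$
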